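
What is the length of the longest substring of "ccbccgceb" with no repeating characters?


Input: "ccbccgceb"
Sliding window (track last position of each char):
  Position 0 ('c'): window [0,0] length 1 -- new best
  Position 1 ('c'): repeat (last at 0), move window start to 1
  Position 1 ('c'): window [1,1] length 1
  Position 2 ('b'): window [1,2] length 2 -- new best
  Position 3 ('c'): repeat (last at 1), move window start to 2
  Position 3 ('c'): window [2,3] length 2
  Position 4 ('c'): repeat (last at 3), move window start to 4
  Position 4 ('c'): window [4,4] length 1
  Position 5 ('g'): window [4,5] length 2
  Position 6 ('c'): repeat (last at 4), move window start to 5
  Position 6 ('c'): window [5,6] length 2
  Position 7 ('e'): window [5,7] length 3 -- new best
  Position 8 ('b'): window [5,8] length 4 -- new best
Longest substring with no repeats: "gceb" with length 4

4


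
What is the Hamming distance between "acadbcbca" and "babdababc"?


Comparing "acadbcbca" and "babdababc" position by position:
  Position 0: 'a' vs 'b' => differ
  Position 1: 'c' vs 'a' => differ
  Position 2: 'a' vs 'b' => differ
  Position 3: 'd' vs 'd' => same
  Position 4: 'b' vs 'a' => differ
  Position 5: 'c' vs 'b' => differ
  Position 6: 'b' vs 'a' => differ
  Position 7: 'c' vs 'b' => differ
  Position 8: 'a' vs 'c' => differ
Total differences (Hamming distance): 8

8


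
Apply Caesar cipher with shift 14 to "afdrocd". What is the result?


Caesar cipher: shift "afdrocd" by 14
  'a' (pos 0) + 14 = pos 14 = 'o'
  'f' (pos 5) + 14 = pos 19 = 't'
  'd' (pos 3) + 14 = pos 17 = 'r'
  'r' (pos 17) + 14 = pos 5 = 'f'
  'o' (pos 14) + 14 = pos 2 = 'c'
  'c' (pos 2) + 14 = pos 16 = 'q'
  'd' (pos 3) + 14 = pos 17 = 'r'
Result: otrfcqr

otrfcqr


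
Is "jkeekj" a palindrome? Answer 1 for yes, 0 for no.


Input: jkeekj
Reversed: jkeekj
  Compare pos 0 ('j') with pos 5 ('j'): match
  Compare pos 1 ('k') with pos 4 ('k'): match
  Compare pos 2 ('e') with pos 3 ('e'): match
Result: palindrome

1


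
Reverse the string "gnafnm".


Input: gnafnm
Reading characters right to left:
  Position 5: 'm'
  Position 4: 'n'
  Position 3: 'f'
  Position 2: 'a'
  Position 1: 'n'
  Position 0: 'g'
Reversed: mnfang

mnfang


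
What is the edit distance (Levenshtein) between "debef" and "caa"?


Computing edit distance: "debef" -> "caa"
DP table:
           c    a    a
      0    1    2    3
  d   1    1    2    3
  e   2    2    2    3
  b   3    3    3    3
  e   4    4    4    4
  f   5    5    5    5
Edit distance = dp[5][3] = 5

5


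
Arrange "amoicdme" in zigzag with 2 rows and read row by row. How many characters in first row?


Zigzag "amoicdme" into 2 rows:
Placing characters:
  'a' => row 0
  'm' => row 1
  'o' => row 0
  'i' => row 1
  'c' => row 0
  'd' => row 1
  'm' => row 0
  'e' => row 1
Rows:
  Row 0: "aocm"
  Row 1: "mide"
First row length: 4

4


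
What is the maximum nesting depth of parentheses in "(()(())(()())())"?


Input: "(()(())(()())())"
Tracking depth:
  Position 0 '(': depth becomes 1
  Position 1 '(': depth becomes 2
  Position 2 ')': depth becomes 1
  Position 3 '(': depth becomes 2
  Position 4 '(': depth becomes 3
  Position 5 ')': depth becomes 2
  Position 6 ')': depth becomes 1
  Position 7 '(': depth becomes 2
  Position 8 '(': depth becomes 3
  Position 9 ')': depth becomes 2
  Position 10 '(': depth becomes 3
  Position 11 ')': depth becomes 2
  Position 12 ')': depth becomes 1
  Position 13 '(': depth becomes 2
  Position 14 ')': depth becomes 1
  Position 15 ')': depth becomes 0
Maximum depth reached: 3

3


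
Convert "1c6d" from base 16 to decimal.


Input: "1c6d" in base 16
Positional expansion:
  Digit '1' (value 1) x 16^3 = 4096
  Digit 'c' (value 12) x 16^2 = 3072
  Digit '6' (value 6) x 16^1 = 96
  Digit 'd' (value 13) x 16^0 = 13
Sum = 7277

7277


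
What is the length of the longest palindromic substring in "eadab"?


Input: "eadab"
Checking substrings for palindromes:
  [1:4] "ada" (len 3) => palindrome
Longest palindromic substring: "ada" with length 3

3


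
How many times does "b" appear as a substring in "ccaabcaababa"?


Searching for "b" in "ccaabcaababa"
Scanning each position:
  Position 0: "c" => no
  Position 1: "c" => no
  Position 2: "a" => no
  Position 3: "a" => no
  Position 4: "b" => MATCH
  Position 5: "c" => no
  Position 6: "a" => no
  Position 7: "a" => no
  Position 8: "b" => MATCH
  Position 9: "a" => no
  Position 10: "b" => MATCH
  Position 11: "a" => no
Total occurrences: 3

3


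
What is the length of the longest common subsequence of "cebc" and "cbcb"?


LCS of "cebc" and "cbcb"
DP table:
           c    b    c    b
      0    0    0    0    0
  c   0    1    1    1    1
  e   0    1    1    1    1
  b   0    1    2    2    2
  c   0    1    2    3    3
LCS length = dp[4][4] = 3

3


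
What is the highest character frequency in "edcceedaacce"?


Input: edcceedaacce
Character counts:
  'a': 2
  'c': 4
  'd': 2
  'e': 4
Maximum frequency: 4

4


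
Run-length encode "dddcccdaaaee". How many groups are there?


Input: dddcccdaaaee
Scanning for consecutive runs:
  Group 1: 'd' x 3 (positions 0-2)
  Group 2: 'c' x 3 (positions 3-5)
  Group 3: 'd' x 1 (positions 6-6)
  Group 4: 'a' x 3 (positions 7-9)
  Group 5: 'e' x 2 (positions 10-11)
Total groups: 5

5


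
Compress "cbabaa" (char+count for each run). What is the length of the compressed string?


Input: cbabaa
Runs:
  'c' x 1 => "c1"
  'b' x 1 => "b1"
  'a' x 1 => "a1"
  'b' x 1 => "b1"
  'a' x 2 => "a2"
Compressed: "c1b1a1b1a2"
Compressed length: 10

10


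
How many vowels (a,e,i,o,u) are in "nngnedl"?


Input: nngnedl
Checking each character:
  'n' at position 0: consonant
  'n' at position 1: consonant
  'g' at position 2: consonant
  'n' at position 3: consonant
  'e' at position 4: vowel (running total: 1)
  'd' at position 5: consonant
  'l' at position 6: consonant
Total vowels: 1

1


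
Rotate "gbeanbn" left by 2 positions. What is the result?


Input: "gbeanbn", rotate left by 2
First 2 characters: "gb"
Remaining characters: "eanbn"
Concatenate remaining + first: "eanbn" + "gb" = "eanbngb"

eanbngb


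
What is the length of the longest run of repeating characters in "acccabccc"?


Input: "acccabccc"
Scanning for longest run:
  Position 1 ('c'): new char, reset run to 1
  Position 2 ('c'): continues run of 'c', length=2
  Position 3 ('c'): continues run of 'c', length=3
  Position 4 ('a'): new char, reset run to 1
  Position 5 ('b'): new char, reset run to 1
  Position 6 ('c'): new char, reset run to 1
  Position 7 ('c'): continues run of 'c', length=2
  Position 8 ('c'): continues run of 'c', length=3
Longest run: 'c' with length 3

3


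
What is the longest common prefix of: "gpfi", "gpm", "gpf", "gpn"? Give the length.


Words: gpfi, gpm, gpf, gpn
  Position 0: all 'g' => match
  Position 1: all 'p' => match
  Position 2: ('f', 'm', 'f', 'n') => mismatch, stop
LCP = "gp" (length 2)

2


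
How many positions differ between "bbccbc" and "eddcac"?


Comparing "bbccbc" and "eddcac" position by position:
  Position 0: 'b' vs 'e' => DIFFER
  Position 1: 'b' vs 'd' => DIFFER
  Position 2: 'c' vs 'd' => DIFFER
  Position 3: 'c' vs 'c' => same
  Position 4: 'b' vs 'a' => DIFFER
  Position 5: 'c' vs 'c' => same
Positions that differ: 4

4


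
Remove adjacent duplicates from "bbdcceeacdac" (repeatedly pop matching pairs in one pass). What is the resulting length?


Input: bbdcceeacdac
Stack-based adjacent duplicate removal:
  Read 'b': push. Stack: b
  Read 'b': matches stack top 'b' => pop. Stack: (empty)
  Read 'd': push. Stack: d
  Read 'c': push. Stack: dc
  Read 'c': matches stack top 'c' => pop. Stack: d
  Read 'e': push. Stack: de
  Read 'e': matches stack top 'e' => pop. Stack: d
  Read 'a': push. Stack: da
  Read 'c': push. Stack: dac
  Read 'd': push. Stack: dacd
  Read 'a': push. Stack: dacda
  Read 'c': push. Stack: dacdac
Final stack: "dacdac" (length 6)

6


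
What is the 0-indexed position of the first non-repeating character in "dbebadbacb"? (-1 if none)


Input: dbebadbacb
Character frequencies:
  'a': 2
  'b': 4
  'c': 1
  'd': 2
  'e': 1
Scanning left to right for freq == 1:
  Position 0 ('d'): freq=2, skip
  Position 1 ('b'): freq=4, skip
  Position 2 ('e'): unique! => answer = 2

2


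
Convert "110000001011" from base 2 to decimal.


Input: "110000001011" in base 2
Positional expansion:
  Digit '1' (value 1) x 2^11 = 2048
  Digit '1' (value 1) x 2^10 = 1024
  Digit '0' (value 0) x 2^9 = 0
  Digit '0' (value 0) x 2^8 = 0
  Digit '0' (value 0) x 2^7 = 0
  Digit '0' (value 0) x 2^6 = 0
  Digit '0' (value 0) x 2^5 = 0
  Digit '0' (value 0) x 2^4 = 0
  Digit '1' (value 1) x 2^3 = 8
  Digit '0' (value 0) x 2^2 = 0
  Digit '1' (value 1) x 2^1 = 2
  Digit '1' (value 1) x 2^0 = 1
Sum = 3083

3083


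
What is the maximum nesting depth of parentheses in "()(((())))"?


Input: "()(((())))"
Tracking depth:
  Position 0 '(': depth becomes 1
  Position 1 ')': depth becomes 0
  Position 2 '(': depth becomes 1
  Position 3 '(': depth becomes 2
  Position 4 '(': depth becomes 3
  Position 5 '(': depth becomes 4
  Position 6 ')': depth becomes 3
  Position 7 ')': depth becomes 2
  Position 8 ')': depth becomes 1
  Position 9 ')': depth becomes 0
Maximum depth reached: 4

4


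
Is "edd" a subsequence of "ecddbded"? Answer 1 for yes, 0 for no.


Check if "edd" is a subsequence of "ecddbded"
Greedy scan:
  Position 0 ('e'): matches sub[0] = 'e'
  Position 1 ('c'): no match needed
  Position 2 ('d'): matches sub[1] = 'd'
  Position 3 ('d'): matches sub[2] = 'd'
  Position 4 ('b'): no match needed
  Position 5 ('d'): no match needed
  Position 6 ('e'): no match needed
  Position 7 ('d'): no match needed
All 3 characters matched => is a subsequence

1


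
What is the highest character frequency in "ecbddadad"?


Input: ecbddadad
Character counts:
  'a': 2
  'b': 1
  'c': 1
  'd': 4
  'e': 1
Maximum frequency: 4

4


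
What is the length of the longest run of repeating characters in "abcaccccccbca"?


Input: "abcaccccccbca"
Scanning for longest run:
  Position 1 ('b'): new char, reset run to 1
  Position 2 ('c'): new char, reset run to 1
  Position 3 ('a'): new char, reset run to 1
  Position 4 ('c'): new char, reset run to 1
  Position 5 ('c'): continues run of 'c', length=2
  Position 6 ('c'): continues run of 'c', length=3
  Position 7 ('c'): continues run of 'c', length=4
  Position 8 ('c'): continues run of 'c', length=5
  Position 9 ('c'): continues run of 'c', length=6
  Position 10 ('b'): new char, reset run to 1
  Position 11 ('c'): new char, reset run to 1
  Position 12 ('a'): new char, reset run to 1
Longest run: 'c' with length 6

6


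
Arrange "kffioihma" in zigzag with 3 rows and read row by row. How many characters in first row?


Zigzag "kffioihma" into 3 rows:
Placing characters:
  'k' => row 0
  'f' => row 1
  'f' => row 2
  'i' => row 1
  'o' => row 0
  'i' => row 1
  'h' => row 2
  'm' => row 1
  'a' => row 0
Rows:
  Row 0: "koa"
  Row 1: "fiim"
  Row 2: "fh"
First row length: 3

3


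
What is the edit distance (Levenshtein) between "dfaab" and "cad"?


Computing edit distance: "dfaab" -> "cad"
DP table:
           c    a    d
      0    1    2    3
  d   1    1    2    2
  f   2    2    2    3
  a   3    3    2    3
  a   4    4    3    3
  b   5    5    4    4
Edit distance = dp[5][3] = 4

4


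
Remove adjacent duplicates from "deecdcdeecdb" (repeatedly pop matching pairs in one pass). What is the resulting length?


Input: deecdcdeecdb
Stack-based adjacent duplicate removal:
  Read 'd': push. Stack: d
  Read 'e': push. Stack: de
  Read 'e': matches stack top 'e' => pop. Stack: d
  Read 'c': push. Stack: dc
  Read 'd': push. Stack: dcd
  Read 'c': push. Stack: dcdc
  Read 'd': push. Stack: dcdcd
  Read 'e': push. Stack: dcdcde
  Read 'e': matches stack top 'e' => pop. Stack: dcdcd
  Read 'c': push. Stack: dcdcdc
  Read 'd': push. Stack: dcdcdcd
  Read 'b': push. Stack: dcdcdcdb
Final stack: "dcdcdcdb" (length 8)

8


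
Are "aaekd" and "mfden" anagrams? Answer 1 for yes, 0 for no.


Strings: "aaekd", "mfden"
Sorted first:  aadek
Sorted second: defmn
Differ at position 0: 'a' vs 'd' => not anagrams

0


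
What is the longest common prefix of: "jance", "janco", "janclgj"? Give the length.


Words: jance, janco, janclgj
  Position 0: all 'j' => match
  Position 1: all 'a' => match
  Position 2: all 'n' => match
  Position 3: all 'c' => match
  Position 4: ('e', 'o', 'l') => mismatch, stop
LCP = "janc" (length 4)

4


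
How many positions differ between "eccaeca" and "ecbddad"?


Comparing "eccaeca" and "ecbddad" position by position:
  Position 0: 'e' vs 'e' => same
  Position 1: 'c' vs 'c' => same
  Position 2: 'c' vs 'b' => DIFFER
  Position 3: 'a' vs 'd' => DIFFER
  Position 4: 'e' vs 'd' => DIFFER
  Position 5: 'c' vs 'a' => DIFFER
  Position 6: 'a' vs 'd' => DIFFER
Positions that differ: 5

5


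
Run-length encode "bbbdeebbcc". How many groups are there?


Input: bbbdeebbcc
Scanning for consecutive runs:
  Group 1: 'b' x 3 (positions 0-2)
  Group 2: 'd' x 1 (positions 3-3)
  Group 3: 'e' x 2 (positions 4-5)
  Group 4: 'b' x 2 (positions 6-7)
  Group 5: 'c' x 2 (positions 8-9)
Total groups: 5

5


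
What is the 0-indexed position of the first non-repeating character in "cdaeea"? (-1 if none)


Input: cdaeea
Character frequencies:
  'a': 2
  'c': 1
  'd': 1
  'e': 2
Scanning left to right for freq == 1:
  Position 0 ('c'): unique! => answer = 0

0


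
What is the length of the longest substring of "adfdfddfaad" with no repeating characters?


Input: "adfdfddfaad"
Sliding window (track last position of each char):
  Position 0 ('a'): window [0,0] length 1 -- new best
  Position 1 ('d'): window [0,1] length 2 -- new best
  Position 2 ('f'): window [0,2] length 3 -- new best
  Position 3 ('d'): repeat (last at 1), move window start to 2
  Position 3 ('d'): window [2,3] length 2
  Position 4 ('f'): repeat (last at 2), move window start to 3
  Position 4 ('f'): window [3,4] length 2
  Position 5 ('d'): repeat (last at 3), move window start to 4
  Position 5 ('d'): window [4,5] length 2
  Position 6 ('d'): repeat (last at 5), move window start to 6
  Position 6 ('d'): window [6,6] length 1
  Position 7 ('f'): window [6,7] length 2
  Position 8 ('a'): window [6,8] length 3
  Position 9 ('a'): repeat (last at 8), move window start to 9
  Position 9 ('a'): window [9,9] length 1
  Position 10 ('d'): window [9,10] length 2
Longest substring with no repeats: "adf" with length 3

3


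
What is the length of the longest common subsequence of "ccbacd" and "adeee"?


LCS of "ccbacd" and "adeee"
DP table:
           a    d    e    e    e
      0    0    0    0    0    0
  c   0    0    0    0    0    0
  c   0    0    0    0    0    0
  b   0    0    0    0    0    0
  a   0    1    1    1    1    1
  c   0    1    1    1    1    1
  d   0    1    2    2    2    2
LCS length = dp[6][5] = 2

2


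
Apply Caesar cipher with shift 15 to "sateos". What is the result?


Caesar cipher: shift "sateos" by 15
  's' (pos 18) + 15 = pos 7 = 'h'
  'a' (pos 0) + 15 = pos 15 = 'p'
  't' (pos 19) + 15 = pos 8 = 'i'
  'e' (pos 4) + 15 = pos 19 = 't'
  'o' (pos 14) + 15 = pos 3 = 'd'
  's' (pos 18) + 15 = pos 7 = 'h'
Result: hpitdh

hpitdh


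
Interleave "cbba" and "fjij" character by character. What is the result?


Interleaving "cbba" and "fjij":
  Position 0: 'c' from first, 'f' from second => "cf"
  Position 1: 'b' from first, 'j' from second => "bj"
  Position 2: 'b' from first, 'i' from second => "bi"
  Position 3: 'a' from first, 'j' from second => "aj"
Result: cfbjbiaj

cfbjbiaj


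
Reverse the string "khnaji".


Input: khnaji
Reading characters right to left:
  Position 5: 'i'
  Position 4: 'j'
  Position 3: 'a'
  Position 2: 'n'
  Position 1: 'h'
  Position 0: 'k'
Reversed: ijanhk

ijanhk


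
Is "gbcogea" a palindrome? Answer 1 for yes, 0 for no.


Input: gbcogea
Reversed: aegocbg
  Compare pos 0 ('g') with pos 6 ('a'): MISMATCH
  Compare pos 1 ('b') with pos 5 ('e'): MISMATCH
  Compare pos 2 ('c') with pos 4 ('g'): MISMATCH
Result: not a palindrome

0


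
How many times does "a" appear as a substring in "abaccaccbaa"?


Searching for "a" in "abaccaccbaa"
Scanning each position:
  Position 0: "a" => MATCH
  Position 1: "b" => no
  Position 2: "a" => MATCH
  Position 3: "c" => no
  Position 4: "c" => no
  Position 5: "a" => MATCH
  Position 6: "c" => no
  Position 7: "c" => no
  Position 8: "b" => no
  Position 9: "a" => MATCH
  Position 10: "a" => MATCH
Total occurrences: 5

5


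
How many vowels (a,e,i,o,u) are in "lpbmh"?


Input: lpbmh
Checking each character:
  'l' at position 0: consonant
  'p' at position 1: consonant
  'b' at position 2: consonant
  'm' at position 3: consonant
  'h' at position 4: consonant
Total vowels: 0

0


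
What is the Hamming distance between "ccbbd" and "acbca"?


Comparing "ccbbd" and "acbca" position by position:
  Position 0: 'c' vs 'a' => differ
  Position 1: 'c' vs 'c' => same
  Position 2: 'b' vs 'b' => same
  Position 3: 'b' vs 'c' => differ
  Position 4: 'd' vs 'a' => differ
Total differences (Hamming distance): 3

3


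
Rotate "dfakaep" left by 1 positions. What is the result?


Input: "dfakaep", rotate left by 1
First 1 characters: "d"
Remaining characters: "fakaep"
Concatenate remaining + first: "fakaep" + "d" = "fakaepd"

fakaepd


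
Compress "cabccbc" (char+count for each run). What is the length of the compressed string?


Input: cabccbc
Runs:
  'c' x 1 => "c1"
  'a' x 1 => "a1"
  'b' x 1 => "b1"
  'c' x 2 => "c2"
  'b' x 1 => "b1"
  'c' x 1 => "c1"
Compressed: "c1a1b1c2b1c1"
Compressed length: 12

12


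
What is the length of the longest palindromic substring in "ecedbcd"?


Input: "ecedbcd"
Checking substrings for palindromes:
  [0:3] "ece" (len 3) => palindrome
Longest palindromic substring: "ece" with length 3

3


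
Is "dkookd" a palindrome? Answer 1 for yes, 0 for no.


Input: dkookd
Reversed: dkookd
  Compare pos 0 ('d') with pos 5 ('d'): match
  Compare pos 1 ('k') with pos 4 ('k'): match
  Compare pos 2 ('o') with pos 3 ('o'): match
Result: palindrome

1


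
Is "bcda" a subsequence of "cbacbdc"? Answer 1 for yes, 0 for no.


Check if "bcda" is a subsequence of "cbacbdc"
Greedy scan:
  Position 0 ('c'): no match needed
  Position 1 ('b'): matches sub[0] = 'b'
  Position 2 ('a'): no match needed
  Position 3 ('c'): matches sub[1] = 'c'
  Position 4 ('b'): no match needed
  Position 5 ('d'): matches sub[2] = 'd'
  Position 6 ('c'): no match needed
Only matched 3/4 characters => not a subsequence

0


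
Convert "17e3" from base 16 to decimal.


Input: "17e3" in base 16
Positional expansion:
  Digit '1' (value 1) x 16^3 = 4096
  Digit '7' (value 7) x 16^2 = 1792
  Digit 'e' (value 14) x 16^1 = 224
  Digit '3' (value 3) x 16^0 = 3
Sum = 6115

6115


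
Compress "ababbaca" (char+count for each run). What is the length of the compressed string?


Input: ababbaca
Runs:
  'a' x 1 => "a1"
  'b' x 1 => "b1"
  'a' x 1 => "a1"
  'b' x 2 => "b2"
  'a' x 1 => "a1"
  'c' x 1 => "c1"
  'a' x 1 => "a1"
Compressed: "a1b1a1b2a1c1a1"
Compressed length: 14

14


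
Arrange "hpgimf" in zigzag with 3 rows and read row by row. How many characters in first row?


Zigzag "hpgimf" into 3 rows:
Placing characters:
  'h' => row 0
  'p' => row 1
  'g' => row 2
  'i' => row 1
  'm' => row 0
  'f' => row 1
Rows:
  Row 0: "hm"
  Row 1: "pif"
  Row 2: "g"
First row length: 2

2


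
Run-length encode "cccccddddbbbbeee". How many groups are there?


Input: cccccddddbbbbeee
Scanning for consecutive runs:
  Group 1: 'c' x 5 (positions 0-4)
  Group 2: 'd' x 4 (positions 5-8)
  Group 3: 'b' x 4 (positions 9-12)
  Group 4: 'e' x 3 (positions 13-15)
Total groups: 4

4


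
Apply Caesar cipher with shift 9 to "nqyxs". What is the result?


Caesar cipher: shift "nqyxs" by 9
  'n' (pos 13) + 9 = pos 22 = 'w'
  'q' (pos 16) + 9 = pos 25 = 'z'
  'y' (pos 24) + 9 = pos 7 = 'h'
  'x' (pos 23) + 9 = pos 6 = 'g'
  's' (pos 18) + 9 = pos 1 = 'b'
Result: wzhgb

wzhgb


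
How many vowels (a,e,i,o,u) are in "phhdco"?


Input: phhdco
Checking each character:
  'p' at position 0: consonant
  'h' at position 1: consonant
  'h' at position 2: consonant
  'd' at position 3: consonant
  'c' at position 4: consonant
  'o' at position 5: vowel (running total: 1)
Total vowels: 1

1


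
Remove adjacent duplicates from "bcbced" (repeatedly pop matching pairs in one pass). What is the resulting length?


Input: bcbced
Stack-based adjacent duplicate removal:
  Read 'b': push. Stack: b
  Read 'c': push. Stack: bc
  Read 'b': push. Stack: bcb
  Read 'c': push. Stack: bcbc
  Read 'e': push. Stack: bcbce
  Read 'd': push. Stack: bcbced
Final stack: "bcbced" (length 6)

6


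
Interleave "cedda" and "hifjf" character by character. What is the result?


Interleaving "cedda" and "hifjf":
  Position 0: 'c' from first, 'h' from second => "ch"
  Position 1: 'e' from first, 'i' from second => "ei"
  Position 2: 'd' from first, 'f' from second => "df"
  Position 3: 'd' from first, 'j' from second => "dj"
  Position 4: 'a' from first, 'f' from second => "af"
Result: cheidfdjaf

cheidfdjaf


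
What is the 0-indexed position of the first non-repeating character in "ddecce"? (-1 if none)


Input: ddecce
Character frequencies:
  'c': 2
  'd': 2
  'e': 2
Scanning left to right for freq == 1:
  Position 0 ('d'): freq=2, skip
  Position 1 ('d'): freq=2, skip
  Position 2 ('e'): freq=2, skip
  Position 3 ('c'): freq=2, skip
  Position 4 ('c'): freq=2, skip
  Position 5 ('e'): freq=2, skip
  No unique character found => answer = -1

-1


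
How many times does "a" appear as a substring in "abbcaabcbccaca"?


Searching for "a" in "abbcaabcbccaca"
Scanning each position:
  Position 0: "a" => MATCH
  Position 1: "b" => no
  Position 2: "b" => no
  Position 3: "c" => no
  Position 4: "a" => MATCH
  Position 5: "a" => MATCH
  Position 6: "b" => no
  Position 7: "c" => no
  Position 8: "b" => no
  Position 9: "c" => no
  Position 10: "c" => no
  Position 11: "a" => MATCH
  Position 12: "c" => no
  Position 13: "a" => MATCH
Total occurrences: 5

5


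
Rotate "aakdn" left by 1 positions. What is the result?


Input: "aakdn", rotate left by 1
First 1 characters: "a"
Remaining characters: "akdn"
Concatenate remaining + first: "akdn" + "a" = "akdna"

akdna


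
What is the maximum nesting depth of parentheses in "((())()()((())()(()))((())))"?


Input: "((())()()((())()(()))((())))"
Tracking depth:
  Position 0 '(': depth becomes 1
  Position 1 '(': depth becomes 2
  Position 2 '(': depth becomes 3
  Position 3 ')': depth becomes 2
  Position 4 ')': depth becomes 1
  Position 5 '(': depth becomes 2
  Position 6 ')': depth becomes 1
  Position 7 '(': depth becomes 2
  Position 8 ')': depth becomes 1
  Position 9 '(': depth becomes 2
  Position 10 '(': depth becomes 3
  Position 11 '(': depth becomes 4
  Position 12 ')': depth becomes 3
  Position 13 ')': depth becomes 2
  Position 14 '(': depth becomes 3
  Position 15 ')': depth becomes 2
  Position 16 '(': depth becomes 3
  Position 17 '(': depth becomes 4
  Position 18 ')': depth becomes 3
  Position 19 ')': depth becomes 2
  Position 20 ')': depth becomes 1
  Position 21 '(': depth becomes 2
  Position 22 '(': depth becomes 3
  Position 23 '(': depth becomes 4
  Position 24 ')': depth becomes 3
  Position 25 ')': depth becomes 2
  Position 26 ')': depth becomes 1
  Position 27 ')': depth becomes 0
Maximum depth reached: 4

4


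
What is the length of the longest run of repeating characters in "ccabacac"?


Input: "ccabacac"
Scanning for longest run:
  Position 1 ('c'): continues run of 'c', length=2
  Position 2 ('a'): new char, reset run to 1
  Position 3 ('b'): new char, reset run to 1
  Position 4 ('a'): new char, reset run to 1
  Position 5 ('c'): new char, reset run to 1
  Position 6 ('a'): new char, reset run to 1
  Position 7 ('c'): new char, reset run to 1
Longest run: 'c' with length 2

2


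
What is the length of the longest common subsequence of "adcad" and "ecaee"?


LCS of "adcad" and "ecaee"
DP table:
           e    c    a    e    e
      0    0    0    0    0    0
  a   0    0    0    1    1    1
  d   0    0    0    1    1    1
  c   0    0    1    1    1    1
  a   0    0    1    2    2    2
  d   0    0    1    2    2    2
LCS length = dp[5][5] = 2

2


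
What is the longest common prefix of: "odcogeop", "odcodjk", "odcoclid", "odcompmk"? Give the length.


Words: odcogeop, odcodjk, odcoclid, odcompmk
  Position 0: all 'o' => match
  Position 1: all 'd' => match
  Position 2: all 'c' => match
  Position 3: all 'o' => match
  Position 4: ('g', 'd', 'c', 'm') => mismatch, stop
LCP = "odco" (length 4)

4


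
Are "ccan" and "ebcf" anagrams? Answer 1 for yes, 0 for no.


Strings: "ccan", "ebcf"
Sorted first:  accn
Sorted second: bcef
Differ at position 0: 'a' vs 'b' => not anagrams

0


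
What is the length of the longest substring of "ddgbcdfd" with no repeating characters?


Input: "ddgbcdfd"
Sliding window (track last position of each char):
  Position 0 ('d'): window [0,0] length 1 -- new best
  Position 1 ('d'): repeat (last at 0), move window start to 1
  Position 1 ('d'): window [1,1] length 1
  Position 2 ('g'): window [1,2] length 2 -- new best
  Position 3 ('b'): window [1,3] length 3 -- new best
  Position 4 ('c'): window [1,4] length 4 -- new best
  Position 5 ('d'): repeat (last at 1), move window start to 2
  Position 5 ('d'): window [2,5] length 4
  Position 6 ('f'): window [2,6] length 5 -- new best
  Position 7 ('d'): repeat (last at 5), move window start to 6
  Position 7 ('d'): window [6,7] length 2
Longest substring with no repeats: "gbcdf" with length 5

5


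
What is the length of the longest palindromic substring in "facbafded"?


Input: "facbafded"
Checking substrings for palindromes:
  [6:9] "ded" (len 3) => palindrome
Longest palindromic substring: "ded" with length 3

3


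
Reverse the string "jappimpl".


Input: jappimpl
Reading characters right to left:
  Position 7: 'l'
  Position 6: 'p'
  Position 5: 'm'
  Position 4: 'i'
  Position 3: 'p'
  Position 2: 'p'
  Position 1: 'a'
  Position 0: 'j'
Reversed: lpmippaj

lpmippaj


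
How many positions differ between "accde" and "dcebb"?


Comparing "accde" and "dcebb" position by position:
  Position 0: 'a' vs 'd' => DIFFER
  Position 1: 'c' vs 'c' => same
  Position 2: 'c' vs 'e' => DIFFER
  Position 3: 'd' vs 'b' => DIFFER
  Position 4: 'e' vs 'b' => DIFFER
Positions that differ: 4

4


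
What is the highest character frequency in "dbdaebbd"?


Input: dbdaebbd
Character counts:
  'a': 1
  'b': 3
  'd': 3
  'e': 1
Maximum frequency: 3

3


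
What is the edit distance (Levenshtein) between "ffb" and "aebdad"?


Computing edit distance: "ffb" -> "aebdad"
DP table:
           a    e    b    d    a    d
      0    1    2    3    4    5    6
  f   1    1    2    3    4    5    6
  f   2    2    2    3    4    5    6
  b   3    3    3    2    3    4    5
Edit distance = dp[3][6] = 5

5


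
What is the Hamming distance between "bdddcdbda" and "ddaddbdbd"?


Comparing "bdddcdbda" and "ddaddbdbd" position by position:
  Position 0: 'b' vs 'd' => differ
  Position 1: 'd' vs 'd' => same
  Position 2: 'd' vs 'a' => differ
  Position 3: 'd' vs 'd' => same
  Position 4: 'c' vs 'd' => differ
  Position 5: 'd' vs 'b' => differ
  Position 6: 'b' vs 'd' => differ
  Position 7: 'd' vs 'b' => differ
  Position 8: 'a' vs 'd' => differ
Total differences (Hamming distance): 7

7


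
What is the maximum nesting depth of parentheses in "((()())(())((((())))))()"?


Input: "((()())(())((((())))))()"
Tracking depth:
  Position 0 '(': depth becomes 1
  Position 1 '(': depth becomes 2
  Position 2 '(': depth becomes 3
  Position 3 ')': depth becomes 2
  Position 4 '(': depth becomes 3
  Position 5 ')': depth becomes 2
  Position 6 ')': depth becomes 1
  Position 7 '(': depth becomes 2
  Position 8 '(': depth becomes 3
  Position 9 ')': depth becomes 2
  Position 10 ')': depth becomes 1
  Position 11 '(': depth becomes 2
  Position 12 '(': depth becomes 3
  Position 13 '(': depth becomes 4
  Position 14 '(': depth becomes 5
  Position 15 '(': depth becomes 6
  Position 16 ')': depth becomes 5
  Position 17 ')': depth becomes 4
  Position 18 ')': depth becomes 3
  Position 19 ')': depth becomes 2
  Position 20 ')': depth becomes 1
  Position 21 ')': depth becomes 0
  Position 22 '(': depth becomes 1
  Position 23 ')': depth becomes 0
Maximum depth reached: 6

6


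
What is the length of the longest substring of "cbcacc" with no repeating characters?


Input: "cbcacc"
Sliding window (track last position of each char):
  Position 0 ('c'): window [0,0] length 1 -- new best
  Position 1 ('b'): window [0,1] length 2 -- new best
  Position 2 ('c'): repeat (last at 0), move window start to 1
  Position 2 ('c'): window [1,2] length 2
  Position 3 ('a'): window [1,3] length 3 -- new best
  Position 4 ('c'): repeat (last at 2), move window start to 3
  Position 4 ('c'): window [3,4] length 2
  Position 5 ('c'): repeat (last at 4), move window start to 5
  Position 5 ('c'): window [5,5] length 1
Longest substring with no repeats: "bca" with length 3

3


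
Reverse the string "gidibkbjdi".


Input: gidibkbjdi
Reading characters right to left:
  Position 9: 'i'
  Position 8: 'd'
  Position 7: 'j'
  Position 6: 'b'
  Position 5: 'k'
  Position 4: 'b'
  Position 3: 'i'
  Position 2: 'd'
  Position 1: 'i'
  Position 0: 'g'
Reversed: idjbkbidig

idjbkbidig


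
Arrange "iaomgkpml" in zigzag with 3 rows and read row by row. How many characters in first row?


Zigzag "iaomgkpml" into 3 rows:
Placing characters:
  'i' => row 0
  'a' => row 1
  'o' => row 2
  'm' => row 1
  'g' => row 0
  'k' => row 1
  'p' => row 2
  'm' => row 1
  'l' => row 0
Rows:
  Row 0: "igl"
  Row 1: "amkm"
  Row 2: "op"
First row length: 3

3


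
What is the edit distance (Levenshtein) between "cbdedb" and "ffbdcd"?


Computing edit distance: "cbdedb" -> "ffbdcd"
DP table:
           f    f    b    d    c    d
      0    1    2    3    4    5    6
  c   1    1    2    3    4    4    5
  b   2    2    2    2    3    4    5
  d   3    3    3    3    2    3    4
  e   4    4    4    4    3    3    4
  d   5    5    5    5    4    4    3
  b   6    6    6    5    5    5    4
Edit distance = dp[6][6] = 4

4


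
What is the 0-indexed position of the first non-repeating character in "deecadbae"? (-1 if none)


Input: deecadbae
Character frequencies:
  'a': 2
  'b': 1
  'c': 1
  'd': 2
  'e': 3
Scanning left to right for freq == 1:
  Position 0 ('d'): freq=2, skip
  Position 1 ('e'): freq=3, skip
  Position 2 ('e'): freq=3, skip
  Position 3 ('c'): unique! => answer = 3

3


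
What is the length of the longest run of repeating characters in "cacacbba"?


Input: "cacacbba"
Scanning for longest run:
  Position 1 ('a'): new char, reset run to 1
  Position 2 ('c'): new char, reset run to 1
  Position 3 ('a'): new char, reset run to 1
  Position 4 ('c'): new char, reset run to 1
  Position 5 ('b'): new char, reset run to 1
  Position 6 ('b'): continues run of 'b', length=2
  Position 7 ('a'): new char, reset run to 1
Longest run: 'b' with length 2

2


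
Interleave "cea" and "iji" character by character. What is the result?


Interleaving "cea" and "iji":
  Position 0: 'c' from first, 'i' from second => "ci"
  Position 1: 'e' from first, 'j' from second => "ej"
  Position 2: 'a' from first, 'i' from second => "ai"
Result: ciejai

ciejai


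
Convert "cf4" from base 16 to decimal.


Input: "cf4" in base 16
Positional expansion:
  Digit 'c' (value 12) x 16^2 = 3072
  Digit 'f' (value 15) x 16^1 = 240
  Digit '4' (value 4) x 16^0 = 4
Sum = 3316

3316


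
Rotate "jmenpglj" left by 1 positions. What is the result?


Input: "jmenpglj", rotate left by 1
First 1 characters: "j"
Remaining characters: "menpglj"
Concatenate remaining + first: "menpglj" + "j" = "menpgljj"

menpgljj


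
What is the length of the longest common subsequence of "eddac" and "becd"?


LCS of "eddac" and "becd"
DP table:
           b    e    c    d
      0    0    0    0    0
  e   0    0    1    1    1
  d   0    0    1    1    2
  d   0    0    1    1    2
  a   0    0    1    1    2
  c   0    0    1    2    2
LCS length = dp[5][4] = 2

2


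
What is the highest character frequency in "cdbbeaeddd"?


Input: cdbbeaeddd
Character counts:
  'a': 1
  'b': 2
  'c': 1
  'd': 4
  'e': 2
Maximum frequency: 4

4


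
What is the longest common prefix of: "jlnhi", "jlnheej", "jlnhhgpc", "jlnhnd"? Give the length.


Words: jlnhi, jlnheej, jlnhhgpc, jlnhnd
  Position 0: all 'j' => match
  Position 1: all 'l' => match
  Position 2: all 'n' => match
  Position 3: all 'h' => match
  Position 4: ('i', 'e', 'h', 'n') => mismatch, stop
LCP = "jlnh" (length 4)

4


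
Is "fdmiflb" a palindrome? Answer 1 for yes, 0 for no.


Input: fdmiflb
Reversed: blfimdf
  Compare pos 0 ('f') with pos 6 ('b'): MISMATCH
  Compare pos 1 ('d') with pos 5 ('l'): MISMATCH
  Compare pos 2 ('m') with pos 4 ('f'): MISMATCH
Result: not a palindrome

0


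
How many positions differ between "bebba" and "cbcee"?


Comparing "bebba" and "cbcee" position by position:
  Position 0: 'b' vs 'c' => DIFFER
  Position 1: 'e' vs 'b' => DIFFER
  Position 2: 'b' vs 'c' => DIFFER
  Position 3: 'b' vs 'e' => DIFFER
  Position 4: 'a' vs 'e' => DIFFER
Positions that differ: 5

5


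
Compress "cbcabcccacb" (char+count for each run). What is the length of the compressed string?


Input: cbcabcccacb
Runs:
  'c' x 1 => "c1"
  'b' x 1 => "b1"
  'c' x 1 => "c1"
  'a' x 1 => "a1"
  'b' x 1 => "b1"
  'c' x 3 => "c3"
  'a' x 1 => "a1"
  'c' x 1 => "c1"
  'b' x 1 => "b1"
Compressed: "c1b1c1a1b1c3a1c1b1"
Compressed length: 18

18


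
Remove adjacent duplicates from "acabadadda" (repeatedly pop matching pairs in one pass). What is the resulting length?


Input: acabadadda
Stack-based adjacent duplicate removal:
  Read 'a': push. Stack: a
  Read 'c': push. Stack: ac
  Read 'a': push. Stack: aca
  Read 'b': push. Stack: acab
  Read 'a': push. Stack: acaba
  Read 'd': push. Stack: acabad
  Read 'a': push. Stack: acabada
  Read 'd': push. Stack: acabadad
  Read 'd': matches stack top 'd' => pop. Stack: acabada
  Read 'a': matches stack top 'a' => pop. Stack: acabad
Final stack: "acabad" (length 6)

6


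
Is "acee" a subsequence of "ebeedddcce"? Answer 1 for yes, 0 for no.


Check if "acee" is a subsequence of "ebeedddcce"
Greedy scan:
  Position 0 ('e'): no match needed
  Position 1 ('b'): no match needed
  Position 2 ('e'): no match needed
  Position 3 ('e'): no match needed
  Position 4 ('d'): no match needed
  Position 5 ('d'): no match needed
  Position 6 ('d'): no match needed
  Position 7 ('c'): no match needed
  Position 8 ('c'): no match needed
  Position 9 ('e'): no match needed
Only matched 0/4 characters => not a subsequence

0


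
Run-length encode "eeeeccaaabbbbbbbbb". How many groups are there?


Input: eeeeccaaabbbbbbbbb
Scanning for consecutive runs:
  Group 1: 'e' x 4 (positions 0-3)
  Group 2: 'c' x 2 (positions 4-5)
  Group 3: 'a' x 3 (positions 6-8)
  Group 4: 'b' x 9 (positions 9-17)
Total groups: 4

4


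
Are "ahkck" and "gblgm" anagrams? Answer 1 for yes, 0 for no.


Strings: "ahkck", "gblgm"
Sorted first:  achkk
Sorted second: bgglm
Differ at position 0: 'a' vs 'b' => not anagrams

0


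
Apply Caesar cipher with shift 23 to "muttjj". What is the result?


Caesar cipher: shift "muttjj" by 23
  'm' (pos 12) + 23 = pos 9 = 'j'
  'u' (pos 20) + 23 = pos 17 = 'r'
  't' (pos 19) + 23 = pos 16 = 'q'
  't' (pos 19) + 23 = pos 16 = 'q'
  'j' (pos 9) + 23 = pos 6 = 'g'
  'j' (pos 9) + 23 = pos 6 = 'g'
Result: jrqqgg

jrqqgg


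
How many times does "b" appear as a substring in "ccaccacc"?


Searching for "b" in "ccaccacc"
Scanning each position:
  Position 0: "c" => no
  Position 1: "c" => no
  Position 2: "a" => no
  Position 3: "c" => no
  Position 4: "c" => no
  Position 5: "a" => no
  Position 6: "c" => no
  Position 7: "c" => no
Total occurrences: 0

0


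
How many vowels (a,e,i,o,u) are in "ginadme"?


Input: ginadme
Checking each character:
  'g' at position 0: consonant
  'i' at position 1: vowel (running total: 1)
  'n' at position 2: consonant
  'a' at position 3: vowel (running total: 2)
  'd' at position 4: consonant
  'm' at position 5: consonant
  'e' at position 6: vowel (running total: 3)
Total vowels: 3

3


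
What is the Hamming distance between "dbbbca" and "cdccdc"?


Comparing "dbbbca" and "cdccdc" position by position:
  Position 0: 'd' vs 'c' => differ
  Position 1: 'b' vs 'd' => differ
  Position 2: 'b' vs 'c' => differ
  Position 3: 'b' vs 'c' => differ
  Position 4: 'c' vs 'd' => differ
  Position 5: 'a' vs 'c' => differ
Total differences (Hamming distance): 6

6


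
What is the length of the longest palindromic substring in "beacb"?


Input: "beacb"
Checking substrings for palindromes:
  No multi-char palindromic substrings found
Longest palindromic substring: "b" with length 1

1


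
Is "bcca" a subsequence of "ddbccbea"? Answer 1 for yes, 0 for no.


Check if "bcca" is a subsequence of "ddbccbea"
Greedy scan:
  Position 0 ('d'): no match needed
  Position 1 ('d'): no match needed
  Position 2 ('b'): matches sub[0] = 'b'
  Position 3 ('c'): matches sub[1] = 'c'
  Position 4 ('c'): matches sub[2] = 'c'
  Position 5 ('b'): no match needed
  Position 6 ('e'): no match needed
  Position 7 ('a'): matches sub[3] = 'a'
All 4 characters matched => is a subsequence

1


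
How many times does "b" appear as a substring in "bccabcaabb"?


Searching for "b" in "bccabcaabb"
Scanning each position:
  Position 0: "b" => MATCH
  Position 1: "c" => no
  Position 2: "c" => no
  Position 3: "a" => no
  Position 4: "b" => MATCH
  Position 5: "c" => no
  Position 6: "a" => no
  Position 7: "a" => no
  Position 8: "b" => MATCH
  Position 9: "b" => MATCH
Total occurrences: 4

4


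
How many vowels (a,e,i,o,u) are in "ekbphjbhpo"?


Input: ekbphjbhpo
Checking each character:
  'e' at position 0: vowel (running total: 1)
  'k' at position 1: consonant
  'b' at position 2: consonant
  'p' at position 3: consonant
  'h' at position 4: consonant
  'j' at position 5: consonant
  'b' at position 6: consonant
  'h' at position 7: consonant
  'p' at position 8: consonant
  'o' at position 9: vowel (running total: 2)
Total vowels: 2

2


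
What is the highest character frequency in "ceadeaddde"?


Input: ceadeaddde
Character counts:
  'a': 2
  'c': 1
  'd': 4
  'e': 3
Maximum frequency: 4

4


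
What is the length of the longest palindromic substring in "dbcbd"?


Input: "dbcbd"
Checking substrings for palindromes:
  [0:5] "dbcbd" (len 5) => palindrome
  [1:4] "bcb" (len 3) => palindrome
Longest palindromic substring: "dbcbd" with length 5

5


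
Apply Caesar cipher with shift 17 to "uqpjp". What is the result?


Caesar cipher: shift "uqpjp" by 17
  'u' (pos 20) + 17 = pos 11 = 'l'
  'q' (pos 16) + 17 = pos 7 = 'h'
  'p' (pos 15) + 17 = pos 6 = 'g'
  'j' (pos 9) + 17 = pos 0 = 'a'
  'p' (pos 15) + 17 = pos 6 = 'g'
Result: lhgag

lhgag


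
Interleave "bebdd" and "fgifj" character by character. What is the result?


Interleaving "bebdd" and "fgifj":
  Position 0: 'b' from first, 'f' from second => "bf"
  Position 1: 'e' from first, 'g' from second => "eg"
  Position 2: 'b' from first, 'i' from second => "bi"
  Position 3: 'd' from first, 'f' from second => "df"
  Position 4: 'd' from first, 'j' from second => "dj"
Result: bfegbidfdj

bfegbidfdj


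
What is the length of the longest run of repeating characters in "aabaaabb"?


Input: "aabaaabb"
Scanning for longest run:
  Position 1 ('a'): continues run of 'a', length=2
  Position 2 ('b'): new char, reset run to 1
  Position 3 ('a'): new char, reset run to 1
  Position 4 ('a'): continues run of 'a', length=2
  Position 5 ('a'): continues run of 'a', length=3
  Position 6 ('b'): new char, reset run to 1
  Position 7 ('b'): continues run of 'b', length=2
Longest run: 'a' with length 3

3
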